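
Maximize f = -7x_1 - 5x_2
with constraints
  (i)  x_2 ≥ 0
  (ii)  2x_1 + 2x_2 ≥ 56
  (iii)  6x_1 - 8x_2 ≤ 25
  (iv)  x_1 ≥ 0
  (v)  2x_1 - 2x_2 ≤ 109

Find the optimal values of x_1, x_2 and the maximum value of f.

x_1 = 0, x_2 = 28, maximum f = -140

Corner points and f = -7x_1 - 5x_2:
  (249/14, 143/14) → f = -1229/7
  (0, 28) → f = -140
  (411/2, 151) → f = -4387/2
The feasible region is unbounded (it extends along (0, 1), (1, 1)), but f strictly decreases along every unbounded feasible direction, so there is no improving ray and the maximum is attained at a vertex.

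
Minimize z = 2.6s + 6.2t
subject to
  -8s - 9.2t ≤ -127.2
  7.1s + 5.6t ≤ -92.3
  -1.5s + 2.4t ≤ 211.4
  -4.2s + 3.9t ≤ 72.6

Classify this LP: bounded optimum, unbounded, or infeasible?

infeasible

The boundaries -8s - 9.2t = -127.2 and -4.2s + 3.9t = 72.6 meet at (-716/291, 4646/291), but that point violates 7.1s + 5.6t ≤ -92.3. Every candidate vertex is excluded by some other constraint, so the feasible region is empty.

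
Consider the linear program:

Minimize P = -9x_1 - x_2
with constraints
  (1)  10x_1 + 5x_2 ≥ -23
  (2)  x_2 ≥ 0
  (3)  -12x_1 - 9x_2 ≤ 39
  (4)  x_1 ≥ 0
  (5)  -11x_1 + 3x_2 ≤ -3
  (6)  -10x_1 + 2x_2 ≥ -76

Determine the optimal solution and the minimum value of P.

Corner points and P = -9x_1 - x_2:
  (3/11, 0) → P = -27/11
  (38/5, 0) → P = -342/5
  (111/4, 403/4) → P = -701/2

x_1 = 111/4, x_2 = 403/4, minimum P = -701/2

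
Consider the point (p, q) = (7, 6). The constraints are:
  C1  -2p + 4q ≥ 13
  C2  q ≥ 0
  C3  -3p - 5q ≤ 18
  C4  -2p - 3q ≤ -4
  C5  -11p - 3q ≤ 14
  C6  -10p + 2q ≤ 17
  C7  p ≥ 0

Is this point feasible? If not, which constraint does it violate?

not feasible — violates C1

Constraint C1: -2p + 4q = 10, which is not ≥ 13. All other constraints are satisfied.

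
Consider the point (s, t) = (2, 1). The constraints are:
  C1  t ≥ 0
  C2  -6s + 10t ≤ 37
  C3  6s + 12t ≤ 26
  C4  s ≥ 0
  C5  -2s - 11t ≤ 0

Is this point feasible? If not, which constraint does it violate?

C1: 1 ≥ 0 ✓
C2: -2 ≤ 37 ✓
C3: 24 ≤ 26 ✓
C4: 2 ≥ 0 ✓
C5: -15 ≤ 0 ✓

feasible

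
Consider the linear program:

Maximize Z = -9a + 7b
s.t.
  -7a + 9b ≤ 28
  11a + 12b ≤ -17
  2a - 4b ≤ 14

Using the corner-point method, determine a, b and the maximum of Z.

Feasible corners and Z = -9a + 7b:
  (-163/61, 63/61) → Z = 1908/61
  (-119/5, -77/5) → Z = 532/5
  (25/17, -47/17) → Z = -554/17

At the optimal vertex, -7a + 9b = 28 and 2a - 4b = 14.
Solving simultaneously gives a = -119/5, b = -77/5.

a = -119/5, b = -77/5, maximum Z = 532/5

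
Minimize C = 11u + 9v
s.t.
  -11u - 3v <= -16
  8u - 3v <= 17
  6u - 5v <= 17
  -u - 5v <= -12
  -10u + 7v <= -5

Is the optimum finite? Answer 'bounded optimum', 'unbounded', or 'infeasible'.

bounded optimum

Vertices and C = 11u + 9v:
  (121/43, 79/43) → C = 2042/43
  (4, 5) → C = 89
  (109/57, 115/57) → C = 2234/57
The feasible region has finitely many vertices and no improving ray; the minimum is 2234/57 at (109/57, 115/57).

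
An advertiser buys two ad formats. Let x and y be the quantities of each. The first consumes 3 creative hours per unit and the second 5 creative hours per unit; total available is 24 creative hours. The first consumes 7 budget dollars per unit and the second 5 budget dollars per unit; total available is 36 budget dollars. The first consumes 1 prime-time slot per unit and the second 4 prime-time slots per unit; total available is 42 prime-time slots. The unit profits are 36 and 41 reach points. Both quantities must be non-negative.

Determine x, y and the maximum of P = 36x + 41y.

x = 3, y = 3, maximum P = 231

Extreme points and P = 36x + 41y:
  (0, 0) → P = 0
  (0, 24/5) → P = 984/5
  (36/7, 0) → P = 1296/7
  (3, 3) → P = 231

At the optimal vertex, 3x + 5y = 24 and 7x + 5y = 36.
Solving simultaneously gives x = 3, y = 3.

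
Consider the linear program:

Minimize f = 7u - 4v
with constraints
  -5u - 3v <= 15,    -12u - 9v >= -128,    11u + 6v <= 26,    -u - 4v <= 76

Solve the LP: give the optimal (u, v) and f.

u = -173/3, v = 820/9, minimum f = -6913/9

Extreme points and f = 7u - 4v:
  (-173/3, 820/9) → f = -6913/9
  (168/17, -365/17) → f = 2636/17
  (-178/9, 1096/27) → f = -8122/27
  (280/19, -431/19) → f = 3684/19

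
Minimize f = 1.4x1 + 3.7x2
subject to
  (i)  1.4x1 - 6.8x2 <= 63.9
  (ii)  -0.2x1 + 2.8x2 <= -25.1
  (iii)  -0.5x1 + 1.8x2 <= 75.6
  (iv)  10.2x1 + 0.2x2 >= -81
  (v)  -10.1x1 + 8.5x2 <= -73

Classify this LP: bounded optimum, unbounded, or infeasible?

Corner points and f = 1.4x1 + 3.7x2:
  (3.21875, -8.734375) → f = -17799/640
  (-275/334, -54319/5678) → f = -2075253/56780
  (-895/2658, -23891/2658) → f = -896497/26580
The feasible region has finitely many vertices and no improving ray; the minimum is -2075253/56780 at (-275/334, -54319/5678).

bounded optimum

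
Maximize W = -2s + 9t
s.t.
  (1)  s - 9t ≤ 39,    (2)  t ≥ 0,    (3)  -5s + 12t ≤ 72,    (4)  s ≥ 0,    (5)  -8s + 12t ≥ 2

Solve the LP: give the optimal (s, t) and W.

Feasible corners and W = -2s + 9t:
  (0, 6) → W = 54
  (70/3, 283/18) → W = 569/6
  (0, 1/6) → W = 3/2

s = 70/3, t = 283/18, maximum W = 569/6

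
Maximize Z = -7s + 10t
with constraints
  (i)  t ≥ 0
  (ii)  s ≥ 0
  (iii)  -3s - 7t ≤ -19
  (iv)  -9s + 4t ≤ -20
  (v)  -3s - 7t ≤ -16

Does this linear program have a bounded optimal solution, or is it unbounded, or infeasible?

unbounded

From the feasible point (19/3, 0), moving in the direction (4, 9) keeps every constraint satisfied while Z increases without bound.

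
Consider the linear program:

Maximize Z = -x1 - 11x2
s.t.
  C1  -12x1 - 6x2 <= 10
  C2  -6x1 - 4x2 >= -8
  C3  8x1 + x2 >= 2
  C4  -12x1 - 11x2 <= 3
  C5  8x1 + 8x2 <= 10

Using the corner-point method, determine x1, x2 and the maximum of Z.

Feasible corners and Z = -x1 - 11x2:
  (50/9, -19/3) → Z = 577/9
  (3/2, -1/4) → Z = 5/4
  (25/76, -12/19) → Z = 503/76
  (3/28, 8/7) → Z = -355/28

x1 = 50/9, x2 = -19/3, maximum Z = 577/9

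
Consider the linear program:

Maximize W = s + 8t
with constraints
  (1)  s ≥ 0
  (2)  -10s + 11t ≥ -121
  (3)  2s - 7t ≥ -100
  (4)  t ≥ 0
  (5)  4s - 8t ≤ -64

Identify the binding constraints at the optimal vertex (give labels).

(3) and (5)

Feasible corners and W = s + 8t:
  (0, 100/7) → W = 800/7
  (0, 8) → W = 64
  (88/3, 68/3) → W = 632/3

The maximum is at (88/3, 68/3). Substituting into each constraint, equality holds for (3) and (5); the remaining constraints have slack.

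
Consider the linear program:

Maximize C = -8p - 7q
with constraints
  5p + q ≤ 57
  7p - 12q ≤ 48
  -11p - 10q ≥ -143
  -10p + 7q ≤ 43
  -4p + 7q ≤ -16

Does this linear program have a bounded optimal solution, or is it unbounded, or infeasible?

Corner points and C = -8p - 7q:
  (1098/101, 473/202) → C = -20879/202
  (-12, -11) → C = 173
  (129/13, 44/13) → C = -1340/13
  (-59/6, -166/21) → C = 134
The feasible region has finitely many vertices and no improving ray; the maximum is 173 at (-12, -11).

bounded optimum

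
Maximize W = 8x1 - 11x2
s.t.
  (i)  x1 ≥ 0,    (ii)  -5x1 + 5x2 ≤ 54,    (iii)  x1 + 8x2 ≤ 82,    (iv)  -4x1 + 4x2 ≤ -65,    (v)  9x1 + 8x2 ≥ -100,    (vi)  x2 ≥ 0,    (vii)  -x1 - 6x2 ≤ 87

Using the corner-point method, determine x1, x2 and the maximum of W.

x1 = 82, x2 = 0, maximum W = 656

At the optimal vertex, x1 + 8x2 = 82 and x2 = 0.
Solving simultaneously gives x1 = 82, x2 = 0.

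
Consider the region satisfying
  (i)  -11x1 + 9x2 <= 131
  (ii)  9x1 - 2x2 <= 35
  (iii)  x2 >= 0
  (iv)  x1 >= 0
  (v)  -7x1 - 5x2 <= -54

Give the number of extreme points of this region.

Of the 10 pairwise boundary intersections, those satisfying every inequality are:
  (577/59, 1564/59)
  (0, 131/9)
  (283/59, 241/59)
  (0, 54/5)

4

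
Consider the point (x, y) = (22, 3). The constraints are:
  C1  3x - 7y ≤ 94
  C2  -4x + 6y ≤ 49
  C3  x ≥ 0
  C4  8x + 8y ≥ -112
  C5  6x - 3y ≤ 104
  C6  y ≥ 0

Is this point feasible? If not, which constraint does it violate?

Constraint C5: 6x - 3y = 123, which is not ≤ 104. All other constraints are satisfied.

not feasible — violates C5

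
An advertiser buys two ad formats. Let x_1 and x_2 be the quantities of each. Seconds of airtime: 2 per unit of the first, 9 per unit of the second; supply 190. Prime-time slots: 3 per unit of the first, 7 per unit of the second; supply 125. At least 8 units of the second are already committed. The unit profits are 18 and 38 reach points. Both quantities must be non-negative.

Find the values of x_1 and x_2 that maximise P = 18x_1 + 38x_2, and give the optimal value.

x_1 = 23, x_2 = 8, maximum P = 718

The optimum lies where 3x_1 + 7x_2 = 125 and x_2 = 8.
Solving simultaneously gives x_1 = 23, x_2 = 8.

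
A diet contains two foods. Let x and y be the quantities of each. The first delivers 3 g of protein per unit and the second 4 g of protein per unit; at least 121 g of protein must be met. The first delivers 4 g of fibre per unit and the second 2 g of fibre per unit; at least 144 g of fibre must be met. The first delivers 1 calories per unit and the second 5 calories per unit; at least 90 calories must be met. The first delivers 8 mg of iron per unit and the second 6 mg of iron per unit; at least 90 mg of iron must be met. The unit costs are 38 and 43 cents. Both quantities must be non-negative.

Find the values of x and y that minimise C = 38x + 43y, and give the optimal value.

x = 30, y = 12, minimum C = 1656

Corner points and C = 38x + 43y:
  (0, 72) → C = 3096
  (90, 0) → C = 3420
  (30, 12) → C = 1656
The feasible region is unbounded (it extends along (0, 1), (1, 0)), but C strictly increases along every unbounded feasible direction, so there is no improving ray and the minimum is attained at a vertex.

At the optimal vertex, 4x + 2y = 144 and x + 5y = 90.
Solving simultaneously gives x = 30, y = 12.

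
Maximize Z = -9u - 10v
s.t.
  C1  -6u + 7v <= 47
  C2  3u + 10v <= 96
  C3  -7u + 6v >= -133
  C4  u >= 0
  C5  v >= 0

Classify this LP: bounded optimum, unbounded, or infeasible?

Vertices and Z = -9u - 10v:
  (202/81, 239/27) → Z = -2996/27
  (0, 47/7) → Z = -470/7
  (953/44, 273/88) → Z = -4971/22
  (19, 0) → Z = -171
  (0, 0) → Z = 0
The feasible region has finitely many vertices and no improving ray; the maximum is 0 at (0, 0).

bounded optimum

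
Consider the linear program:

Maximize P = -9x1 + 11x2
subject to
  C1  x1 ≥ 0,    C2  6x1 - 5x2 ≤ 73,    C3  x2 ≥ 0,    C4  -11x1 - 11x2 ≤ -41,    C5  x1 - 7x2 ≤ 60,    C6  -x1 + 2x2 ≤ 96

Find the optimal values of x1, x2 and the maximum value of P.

Feasible corners and P = -9x1 + 11x2:
  (0, 41/11) → P = 41
  (0, 48) → P = 528
  (73/6, 0) → P = -219/2
  (626/7, 649/7) → P = 215
  (41/11, 0) → P = -369/11

x1 = 0, x2 = 48, maximum P = 528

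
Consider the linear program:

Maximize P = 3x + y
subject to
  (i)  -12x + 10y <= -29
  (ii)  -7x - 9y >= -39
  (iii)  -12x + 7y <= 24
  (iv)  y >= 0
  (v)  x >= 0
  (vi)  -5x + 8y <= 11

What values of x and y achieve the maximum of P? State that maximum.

Vertices and P = 3x + y:
  (651/178, 265/178) → P = 1109/89
  (29/12, 0) → P = 29/4
  (39/7, 0) → P = 117/7

The binding constraints are -7x - 9y = -39 and y = 0.
Solving simultaneously gives x = 39/7, y = 0.

x = 39/7, y = 0, maximum P = 117/7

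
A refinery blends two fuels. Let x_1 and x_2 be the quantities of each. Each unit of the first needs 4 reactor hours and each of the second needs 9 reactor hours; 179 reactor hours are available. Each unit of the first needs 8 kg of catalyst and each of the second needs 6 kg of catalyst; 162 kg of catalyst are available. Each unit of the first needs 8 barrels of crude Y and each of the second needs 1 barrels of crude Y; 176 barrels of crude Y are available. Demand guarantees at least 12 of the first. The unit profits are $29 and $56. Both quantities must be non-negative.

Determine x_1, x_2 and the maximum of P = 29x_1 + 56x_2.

x_1 = 12, x_2 = 11, maximum P = 964

Extreme points and P = 29x_1 + 56x_2:
  (81/4, 0) → P = 2349/4
  (12, 0) → P = 348
  (12, 11) → P = 964

The optimum lies where 8x_1 + 6x_2 = 162 and x_1 = 12.
Solving simultaneously gives x_1 = 12, x_2 = 11.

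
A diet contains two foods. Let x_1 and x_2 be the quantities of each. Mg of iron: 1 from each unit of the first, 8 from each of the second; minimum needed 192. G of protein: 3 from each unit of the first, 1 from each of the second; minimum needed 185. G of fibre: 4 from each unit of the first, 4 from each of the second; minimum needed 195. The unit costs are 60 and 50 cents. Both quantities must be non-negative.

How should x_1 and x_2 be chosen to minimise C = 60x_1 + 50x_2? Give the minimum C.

x_1 = 56, x_2 = 17, minimum C = 4210

Feasible corners and C = 60x_1 + 50x_2:
  (0, 185) → C = 9250
  (192, 0) → C = 11520
  (56, 17) → C = 4210
The feasible region is unbounded (it extends along (0, 1), (1, 0)), but C strictly increases along every unbounded feasible direction, so there is no improving ray and the minimum is attained at a vertex.

The optimum lies where x_1 + 8x_2 = 192 and 3x_1 + x_2 = 185.
Solving simultaneously gives x_1 = 56, x_2 = 17.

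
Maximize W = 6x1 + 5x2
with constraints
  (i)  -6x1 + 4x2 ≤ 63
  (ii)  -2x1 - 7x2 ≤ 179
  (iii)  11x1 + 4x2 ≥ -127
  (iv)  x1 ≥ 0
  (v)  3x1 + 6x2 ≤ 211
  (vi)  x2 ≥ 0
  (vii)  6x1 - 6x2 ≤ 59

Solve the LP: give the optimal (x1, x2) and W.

x1 = 30, x2 = 121/6, maximum W = 1685/6

The binding constraints are 3x1 + 6x2 = 211 and 6x1 - 6x2 = 59.
Solving simultaneously gives x1 = 30, x2 = 121/6.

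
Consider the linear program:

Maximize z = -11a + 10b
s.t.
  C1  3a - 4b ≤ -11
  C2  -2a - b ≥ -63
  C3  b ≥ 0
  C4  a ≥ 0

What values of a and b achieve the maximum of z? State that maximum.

a = 0, b = 63, maximum z = 630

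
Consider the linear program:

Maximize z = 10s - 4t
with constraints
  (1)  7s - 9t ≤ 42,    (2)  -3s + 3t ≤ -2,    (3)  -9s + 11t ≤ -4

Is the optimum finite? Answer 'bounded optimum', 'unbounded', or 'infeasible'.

From the feasible point (-18, -56/3), moving in the direction (11, 9) keeps every constraint satisfied while z increases without bound.

unbounded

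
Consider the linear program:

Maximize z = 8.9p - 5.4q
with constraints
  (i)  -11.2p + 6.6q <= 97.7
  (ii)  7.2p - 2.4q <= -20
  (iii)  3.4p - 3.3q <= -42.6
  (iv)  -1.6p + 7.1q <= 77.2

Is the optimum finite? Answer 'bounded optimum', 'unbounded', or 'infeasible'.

bounded optimum

Extreme points and z = 8.9p - 5.4q:
  (-125/44, 7247/726) → z = -383267/4840
  (-18415/6896, 4427/431) → z = -5463863/68960
  (-2385/943, 9716/943) → z = -736929/9430
The feasible region has finitely many vertices and no improving ray; the maximum is -736929/9430 at (-2385/943, 9716/943).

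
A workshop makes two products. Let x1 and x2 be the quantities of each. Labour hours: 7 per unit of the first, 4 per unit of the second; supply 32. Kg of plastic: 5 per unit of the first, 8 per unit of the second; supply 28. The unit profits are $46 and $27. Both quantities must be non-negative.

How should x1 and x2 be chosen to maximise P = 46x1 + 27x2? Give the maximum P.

At the optimal vertex, 7x1 + 4x2 = 32 and 5x1 + 8x2 = 28.
Solving simultaneously gives x1 = 4, x2 = 1.

x1 = 4, x2 = 1, maximum P = 211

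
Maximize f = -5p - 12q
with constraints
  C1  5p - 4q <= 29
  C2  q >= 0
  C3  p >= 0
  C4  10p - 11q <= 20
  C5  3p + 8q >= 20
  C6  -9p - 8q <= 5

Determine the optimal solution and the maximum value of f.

p = 0, q = 5/2, maximum f = -30

Extreme points and f = -5p - 12q:
  (239/15, 38/3) → f = -695/3
  (0, 5/2) → f = -30
  (380/113, 140/113) → f = -3580/113
The feasible region is unbounded (it extends along (0, 1), (4, 5)), but f strictly decreases along every unbounded feasible direction, so there is no improving ray and the maximum is attained at a vertex.

The binding constraints are p = 0 and 3p + 8q = 20.
Solving simultaneously gives p = 0, q = 5/2.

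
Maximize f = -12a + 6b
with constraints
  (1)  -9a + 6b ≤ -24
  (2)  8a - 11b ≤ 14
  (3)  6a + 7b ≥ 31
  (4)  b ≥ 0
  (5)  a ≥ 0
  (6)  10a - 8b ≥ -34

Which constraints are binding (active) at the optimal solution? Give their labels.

Extreme points and f = -12a + 6b:
  (118/33, 15/11) → f = -382/11
  (33, 91/2) → f = -123
  (439/122, 82/61) → f = -2142/61
The feasible region is unbounded (it extends along (4, 5), (11, 8)), but f strictly decreases along every unbounded feasible direction, so there is no improving ray and the maximum is attained at a vertex.

The maximum is at (118/33, 15/11). Substituting into each constraint, equality holds for (1) and (3); the remaining constraints have slack.

(1) and (3)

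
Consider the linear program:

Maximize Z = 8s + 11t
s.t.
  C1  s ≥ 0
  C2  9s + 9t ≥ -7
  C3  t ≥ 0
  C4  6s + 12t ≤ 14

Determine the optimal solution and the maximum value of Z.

s = 7/3, t = 0, maximum Z = 56/3

Feasible corners and Z = 8s + 11t:
  (0, 0) → Z = 0
  (0, 7/6) → Z = 77/6
  (7/3, 0) → Z = 56/3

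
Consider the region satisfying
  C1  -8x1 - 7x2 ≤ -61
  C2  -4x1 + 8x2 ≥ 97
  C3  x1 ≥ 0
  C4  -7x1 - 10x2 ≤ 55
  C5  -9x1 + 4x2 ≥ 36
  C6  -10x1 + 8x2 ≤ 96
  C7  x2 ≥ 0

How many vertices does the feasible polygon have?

Intersecting each pair of boundary lines and keeping only the points that satisfy every inequality leaves:
  (25/14, 729/56)
  (1/6, 293/24)
  (3, 63/4)

3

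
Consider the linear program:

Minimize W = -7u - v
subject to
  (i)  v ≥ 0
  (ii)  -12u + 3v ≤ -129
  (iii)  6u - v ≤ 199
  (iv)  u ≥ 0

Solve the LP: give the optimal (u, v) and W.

u = 78, v = 269, minimum W = -815

Corner points and W = -7u - v:
  (43/4, 0) → W = -301/4
  (199/6, 0) → W = -1393/6
  (78, 269) → W = -815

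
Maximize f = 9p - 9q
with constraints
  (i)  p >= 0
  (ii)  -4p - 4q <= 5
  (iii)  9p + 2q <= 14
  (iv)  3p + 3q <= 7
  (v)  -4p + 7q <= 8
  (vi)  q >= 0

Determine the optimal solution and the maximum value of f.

Extreme points and f = 9p - 9q:
  (0, 8/7) → f = -72/7
  (0, 0) → f = 0
  (4/3, 1) → f = 3
  (14/9, 0) → f = 14
  (25/33, 52/33) → f = -81/11

p = 14/9, q = 0, maximum f = 14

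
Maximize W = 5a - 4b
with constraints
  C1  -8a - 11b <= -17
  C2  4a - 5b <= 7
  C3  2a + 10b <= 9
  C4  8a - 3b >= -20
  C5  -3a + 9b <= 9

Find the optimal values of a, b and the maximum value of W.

a = 23/10, b = 11/25, maximum W = 487/50

Corner points and W = 5a - 4b:
  (27/14, 1/7) → W = 127/14
  (71/58, 19/29) → W = 7/2
  (23/10, 11/25) → W = 487/50

The optimum lies where 4a - 5b = 7 and 2a + 10b = 9.
Solving simultaneously gives a = 23/10, b = 11/25.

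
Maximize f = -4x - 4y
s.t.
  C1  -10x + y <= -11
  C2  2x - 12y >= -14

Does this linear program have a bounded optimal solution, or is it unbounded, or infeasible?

From the feasible point (73/59, 81/59), moving in the direction (-1, -10) keeps every constraint satisfied while f increases without bound.

unbounded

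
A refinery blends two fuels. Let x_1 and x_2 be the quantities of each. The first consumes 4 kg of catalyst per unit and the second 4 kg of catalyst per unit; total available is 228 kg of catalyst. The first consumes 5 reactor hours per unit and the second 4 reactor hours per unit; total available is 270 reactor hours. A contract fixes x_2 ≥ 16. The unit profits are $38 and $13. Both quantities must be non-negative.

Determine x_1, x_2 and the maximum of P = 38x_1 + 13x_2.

x_1 = 41, x_2 = 16, maximum P = 1766

Vertices and P = 38x_1 + 13x_2:
  (0, 57) → P = 741
  (0, 16) → P = 208
  (41, 16) → P = 1766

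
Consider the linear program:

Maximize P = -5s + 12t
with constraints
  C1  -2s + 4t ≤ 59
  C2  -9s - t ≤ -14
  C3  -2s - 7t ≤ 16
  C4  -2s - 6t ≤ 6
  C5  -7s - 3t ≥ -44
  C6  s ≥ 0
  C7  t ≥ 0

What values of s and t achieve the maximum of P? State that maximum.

s = 0, t = 44/3, maximum P = 176

Extreme points and P = -5s + 12t:
  (0, 14) → P = 168
  (14/9, 0) → P = -70/9
  (0, 44/3) → P = 176
  (44/7, 0) → P = -220/7

The binding constraints are -7s - 3t = -44 and s = 0.
Solving simultaneously gives s = 0, t = 44/3.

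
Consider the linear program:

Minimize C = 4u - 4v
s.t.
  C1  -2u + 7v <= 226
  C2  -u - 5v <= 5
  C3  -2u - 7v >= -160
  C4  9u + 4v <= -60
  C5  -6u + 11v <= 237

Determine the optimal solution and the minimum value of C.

u = -1240/41, v = 207/41, minimum C = -5788/41

Corner points and C = 4u - 4v:
  (-280/41, 15/41) → C = -1180/41
  (-1240/41, 207/41) → C = -5788/41
  (-536/41, 591/41) → C = -4508/41

The binding constraints are -u - 5v = 5 and -6u + 11v = 237.
Solving simultaneously gives u = -1240/41, v = 207/41.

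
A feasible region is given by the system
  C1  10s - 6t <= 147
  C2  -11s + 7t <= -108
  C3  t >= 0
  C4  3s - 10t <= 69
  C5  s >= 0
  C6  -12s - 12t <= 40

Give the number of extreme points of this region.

3

The feasible vertices (each the meet of two boundaries and inside every other half-plane) are:
  (381/4, 537/4)
  (147/10, 0)
  (108/11, 0)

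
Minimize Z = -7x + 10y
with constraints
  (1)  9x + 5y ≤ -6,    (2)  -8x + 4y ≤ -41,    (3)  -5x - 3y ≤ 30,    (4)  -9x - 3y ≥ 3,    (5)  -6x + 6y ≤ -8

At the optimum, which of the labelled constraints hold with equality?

Feasible corners and Z = -7x + 10y:
  (3/44, -445/44) → Z = -4471/44
  (37/20, -131/20) → Z = -1569/20
  (27/4, -85/4) → Z = -1039/4

The minimum is at (27/4, -85/4). Substituting into each constraint, equality holds for (3) and (4); the remaining constraints have slack.

(3) and (4)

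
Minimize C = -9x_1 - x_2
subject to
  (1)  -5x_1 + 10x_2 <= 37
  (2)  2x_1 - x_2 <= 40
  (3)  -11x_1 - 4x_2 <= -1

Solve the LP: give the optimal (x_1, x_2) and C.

x_1 = 437/15, x_2 = 274/15, minimum C = -4207/15

Extreme points and C = -9x_1 - x_2:
  (437/15, 274/15) → C = -4207/15
  (-69/65, 206/65) → C = 83/13
  (161/19, -438/19) → C = -1011/19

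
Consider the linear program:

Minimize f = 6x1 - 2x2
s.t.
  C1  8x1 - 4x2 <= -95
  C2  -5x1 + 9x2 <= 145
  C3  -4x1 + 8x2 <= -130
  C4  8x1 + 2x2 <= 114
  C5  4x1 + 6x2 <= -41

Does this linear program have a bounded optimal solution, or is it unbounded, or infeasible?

From the feasible point (-80/3, -355/12), moving in the direction (-9, -5) keeps every constraint satisfied while f decreases without bound.

unbounded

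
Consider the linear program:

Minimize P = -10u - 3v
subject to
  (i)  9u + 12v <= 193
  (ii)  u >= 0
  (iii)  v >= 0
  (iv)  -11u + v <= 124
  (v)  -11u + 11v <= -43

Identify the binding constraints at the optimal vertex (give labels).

Feasible corners and P = -10u - 3v:
  (193/9, 0) → P = -1930/9
  (377/33, 248/33) → P = -4514/33
  (43/11, 0) → P = -430/11

The minimum is at (193/9, 0). Substituting into each constraint, equality holds for (i) and (iii); the remaining constraints have slack.

(i) and (iii)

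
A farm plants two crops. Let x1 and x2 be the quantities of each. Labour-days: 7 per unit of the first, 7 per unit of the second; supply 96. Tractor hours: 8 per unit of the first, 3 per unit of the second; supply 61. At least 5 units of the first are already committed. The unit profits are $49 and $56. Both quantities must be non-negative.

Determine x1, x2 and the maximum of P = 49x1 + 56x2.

x1 = 5, x2 = 7, maximum P = 637

Vertices and P = 49x1 + 56x2:
  (61/8, 0) → P = 2989/8
  (5, 0) → P = 245
  (5, 7) → P = 637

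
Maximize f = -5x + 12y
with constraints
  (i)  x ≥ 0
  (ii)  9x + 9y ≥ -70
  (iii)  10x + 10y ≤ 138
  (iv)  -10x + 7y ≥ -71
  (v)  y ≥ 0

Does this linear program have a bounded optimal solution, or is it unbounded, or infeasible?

bounded optimum

Extreme points and f = -5x + 12y:
  (0, 69/5) → f = 828/5
  (0, 0) → f = 0
  (838/85, 67/17) → f = -2
  (71/10, 0) → f = -71/2
The feasible region has finitely many vertices and no improving ray; the maximum is 828/5 at (0, 69/5).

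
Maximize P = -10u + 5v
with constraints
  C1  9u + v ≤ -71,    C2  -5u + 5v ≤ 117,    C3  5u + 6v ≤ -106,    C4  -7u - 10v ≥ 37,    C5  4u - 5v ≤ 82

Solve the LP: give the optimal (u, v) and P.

u = -199, v = -878/5, maximum P = 1112

The binding constraints are -5u + 5v = 117 and 4u - 5v = 82.
Solving simultaneously gives u = -199, v = -878/5.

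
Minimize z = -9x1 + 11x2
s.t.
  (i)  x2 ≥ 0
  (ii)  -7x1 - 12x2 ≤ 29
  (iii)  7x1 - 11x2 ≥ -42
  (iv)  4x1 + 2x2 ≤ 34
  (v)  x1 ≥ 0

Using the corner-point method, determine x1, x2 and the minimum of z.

x1 = 17/2, x2 = 0, minimum z = -153/2

Vertices and z = -9x1 + 11x2:
  (17/2, 0) → z = -153/2
  (0, 0) → z = 0
  (5, 7) → z = 32
  (0, 42/11) → z = 42

At the optimal vertex, x2 = 0 and 4x1 + 2x2 = 34.
Solving simultaneously gives x1 = 17/2, x2 = 0.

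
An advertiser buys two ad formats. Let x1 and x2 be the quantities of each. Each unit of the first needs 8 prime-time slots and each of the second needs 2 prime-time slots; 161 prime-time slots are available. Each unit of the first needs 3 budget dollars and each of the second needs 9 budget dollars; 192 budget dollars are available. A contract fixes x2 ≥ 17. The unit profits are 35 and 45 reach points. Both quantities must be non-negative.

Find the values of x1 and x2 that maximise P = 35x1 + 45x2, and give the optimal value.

Feasible corners and P = 35x1 + 45x2:
  (0, 64/3) → P = 960
  (0, 17) → P = 765
  (13, 17) → P = 1220

At the optimal vertex, 3x1 + 9x2 = 192 and x2 = 17.
Solving simultaneously gives x1 = 13, x2 = 17.

x1 = 13, x2 = 17, maximum P = 1220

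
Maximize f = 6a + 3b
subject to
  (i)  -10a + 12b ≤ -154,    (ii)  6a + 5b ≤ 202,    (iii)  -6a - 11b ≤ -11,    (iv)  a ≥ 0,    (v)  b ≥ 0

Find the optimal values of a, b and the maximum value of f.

a = 101/3, b = 0, maximum f = 202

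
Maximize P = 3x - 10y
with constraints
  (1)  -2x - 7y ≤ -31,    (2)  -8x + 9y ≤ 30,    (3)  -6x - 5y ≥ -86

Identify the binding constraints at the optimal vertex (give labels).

Extreme points and P = 3x - 10y:
  (69/74, 154/37) → P = -2873/74
  (447/32, 7/16) → P = 1201/32
  (312/47, 434/47) → P = -3404/47

The maximum is at (447/32, 7/16). Substituting into each constraint, equality holds for (1) and (3); the remaining constraints have slack.

(1) and (3)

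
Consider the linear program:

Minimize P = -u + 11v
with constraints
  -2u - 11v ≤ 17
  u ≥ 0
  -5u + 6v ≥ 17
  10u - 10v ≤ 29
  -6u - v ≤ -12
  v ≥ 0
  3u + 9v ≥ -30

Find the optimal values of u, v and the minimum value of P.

u = 55/41, v = 162/41, minimum P = 1727/41

Corner points and P = -u + 11v:
  (0, 12) → P = 132
  (172/5, 63/2) → P = 3121/10
  (55/41, 162/41) → P = 1727/41
The feasible region is unbounded (it extends along (0, 1), (1, 1)), but P strictly increases along every unbounded feasible direction, so there is no improving ray and the minimum is attained at a vertex.

The binding constraints are -5u + 6v = 17 and -6u - v = -12.
Solving simultaneously gives u = 55/41, v = 162/41.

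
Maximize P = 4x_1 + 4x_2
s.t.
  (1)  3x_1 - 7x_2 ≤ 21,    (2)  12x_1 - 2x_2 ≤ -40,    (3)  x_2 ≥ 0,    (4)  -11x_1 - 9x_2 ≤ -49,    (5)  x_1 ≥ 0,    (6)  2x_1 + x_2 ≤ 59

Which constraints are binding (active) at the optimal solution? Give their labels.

(5) and (6)

Extreme points and P = 4x_1 + 4x_2:
  (0, 20) → P = 80
  (39/8, 197/4) → P = 433/2
  (0, 59) → P = 236

The maximum is at (0, 59). Substituting into each constraint, equality holds for (5) and (6); the remaining constraints have slack.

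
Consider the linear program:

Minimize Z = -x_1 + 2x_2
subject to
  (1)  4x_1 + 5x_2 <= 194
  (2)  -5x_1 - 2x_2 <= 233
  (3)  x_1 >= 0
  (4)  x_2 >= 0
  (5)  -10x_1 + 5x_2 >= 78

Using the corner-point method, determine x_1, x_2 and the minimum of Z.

Corner points and Z = -x_1 + 2x_2:
  (0, 194/5) → Z = 388/5
  (58/7, 1126/35) → Z = 1962/35
  (0, 78/5) → Z = 156/5

x_1 = 0, x_2 = 78/5, minimum Z = 156/5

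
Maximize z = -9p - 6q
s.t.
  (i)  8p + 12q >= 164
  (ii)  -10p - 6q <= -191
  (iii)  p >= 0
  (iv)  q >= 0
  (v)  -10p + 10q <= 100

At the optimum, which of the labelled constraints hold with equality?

Extreme points and z = -9p - 6q:
  (109/6, 14/9) → z = -1037/6
  (41/2, 0) → z = -369/2
  (131/16, 291/16) → z = -2925/16
The feasible region is unbounded (it extends along (1, 1), (1, 0)), but z strictly decreases along every unbounded feasible direction, so there is no improving ray and the maximum is attained at a vertex.

The maximum is at (109/6, 14/9). Substituting into each constraint, equality holds for (i) and (ii); the remaining constraints have slack.

(i) and (ii)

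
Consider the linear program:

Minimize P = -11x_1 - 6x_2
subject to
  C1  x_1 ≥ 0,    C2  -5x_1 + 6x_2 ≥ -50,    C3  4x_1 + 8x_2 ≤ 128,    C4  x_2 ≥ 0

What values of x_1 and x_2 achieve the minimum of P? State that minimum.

x_1 = 73/4, x_2 = 55/8, minimum P = -242

Vertices and P = -11x_1 - 6x_2:
  (0, 16) → P = -96
  (0, 0) → P = 0
  (73/4, 55/8) → P = -242
  (10, 0) → P = -110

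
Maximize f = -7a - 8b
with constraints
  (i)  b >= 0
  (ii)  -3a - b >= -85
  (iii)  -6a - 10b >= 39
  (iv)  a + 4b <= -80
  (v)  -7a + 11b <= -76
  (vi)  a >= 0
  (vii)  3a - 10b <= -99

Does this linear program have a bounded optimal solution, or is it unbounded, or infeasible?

infeasible

The boundaries a = 0 and 3a - 10b = -99 meet at (0, 99/10), but that point violates -6a - 10b ≥ 39. Every candidate vertex is excluded by some other constraint, so the feasible region is empty.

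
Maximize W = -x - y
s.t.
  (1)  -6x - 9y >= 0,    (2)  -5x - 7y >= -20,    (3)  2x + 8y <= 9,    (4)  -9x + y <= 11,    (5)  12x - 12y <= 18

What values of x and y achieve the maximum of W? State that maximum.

x = -25/16, y = -49/16, maximum W = 37/8

Extreme points and W = -x - y:
  (-33/29, 22/29) → W = 11/29
  (9/10, -3/5) → W = -3/10
  (-25/16, -49/16) → W = 37/8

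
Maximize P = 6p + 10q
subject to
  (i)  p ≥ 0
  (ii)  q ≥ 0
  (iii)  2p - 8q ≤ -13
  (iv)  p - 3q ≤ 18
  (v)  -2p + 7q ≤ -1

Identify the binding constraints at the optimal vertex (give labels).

(iv) and (v)

Vertices and P = 6p + 10q:
  (183/2, 49/2) → P = 794
  (99/2, 14) → P = 437
  (123, 35) → P = 1088

The maximum is at (123, 35). Substituting into each constraint, equality holds for (iv) and (v); the remaining constraints have slack.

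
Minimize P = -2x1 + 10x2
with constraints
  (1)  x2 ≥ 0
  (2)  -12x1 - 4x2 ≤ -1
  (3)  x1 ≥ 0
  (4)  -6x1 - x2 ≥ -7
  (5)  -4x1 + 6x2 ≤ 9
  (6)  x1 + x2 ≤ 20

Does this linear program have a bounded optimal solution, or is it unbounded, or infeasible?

bounded optimum

Corner points and P = -2x1 + 10x2:
  (1/12, 0) → P = -1/6
  (7/6, 0) → P = -7/3
  (0, 1/4) → P = 5/2
  (0, 3/2) → P = 15
  (33/40, 41/20) → P = 377/20
The feasible region has finitely many vertices and no improving ray; the minimum is -7/3 at (7/6, 0).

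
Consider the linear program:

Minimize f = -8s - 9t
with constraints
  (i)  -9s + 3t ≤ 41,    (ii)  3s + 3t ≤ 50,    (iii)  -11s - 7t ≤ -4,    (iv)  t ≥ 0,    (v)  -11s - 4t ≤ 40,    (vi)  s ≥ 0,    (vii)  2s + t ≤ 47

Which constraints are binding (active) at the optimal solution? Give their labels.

(i) and (ii)

Vertices and f = -8s - 9t:
  (3/4, 191/12) → f = -597/4
  (0, 41/3) → f = -123
  (50/3, 0) → f = -400/3
  (4/11, 0) → f = -32/11
  (0, 4/7) → f = -36/7

The minimum is at (3/4, 191/12). Substituting into each constraint, equality holds for (i) and (ii); the remaining constraints have slack.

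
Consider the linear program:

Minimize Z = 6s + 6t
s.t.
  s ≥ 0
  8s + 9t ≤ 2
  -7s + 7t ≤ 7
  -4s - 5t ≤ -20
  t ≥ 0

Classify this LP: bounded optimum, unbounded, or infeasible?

The boundaries s = 0 and 8s + 9t = 2 meet at (0, 2/9), but that point violates -4s - 5t ≤ -20. Every candidate vertex is excluded by some other constraint, so the feasible region is empty.

infeasible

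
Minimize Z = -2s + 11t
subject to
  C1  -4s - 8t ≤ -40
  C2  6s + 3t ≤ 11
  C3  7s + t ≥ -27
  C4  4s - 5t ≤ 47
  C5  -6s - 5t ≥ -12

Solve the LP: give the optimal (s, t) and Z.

At the optimal vertex, -4s - 8t = -40 and -6s - 5t = -12.
Solving simultaneously gives s = -26/7, t = 48/7.

s = -26/7, t = 48/7, minimum Z = 580/7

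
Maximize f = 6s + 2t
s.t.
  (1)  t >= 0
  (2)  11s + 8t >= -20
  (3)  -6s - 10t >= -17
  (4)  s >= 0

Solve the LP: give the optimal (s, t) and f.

Feasible corners and f = 6s + 2t:
  (17/6, 0) → f = 17
  (0, 0) → f = 0
  (0, 17/10) → f = 17/5

The optimum lies where t = 0 and -6s - 10t = -17.
Solving simultaneously gives s = 17/6, t = 0.

s = 17/6, t = 0, maximum f = 17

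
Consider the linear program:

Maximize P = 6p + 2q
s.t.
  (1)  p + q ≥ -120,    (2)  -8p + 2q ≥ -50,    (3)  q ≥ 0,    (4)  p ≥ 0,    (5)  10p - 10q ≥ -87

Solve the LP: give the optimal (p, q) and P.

Corner points and P = 6p + 2q:
  (25/4, 0) → P = 75/2
  (337/30, 299/15) → P = 1609/15
  (0, 0) → P = 0
  (0, 87/10) → P = 87/5

At the optimal vertex, -8p + 2q = -50 and 10p - 10q = -87.
Solving simultaneously gives p = 337/30, q = 299/15.

p = 337/30, q = 299/15, maximum P = 1609/15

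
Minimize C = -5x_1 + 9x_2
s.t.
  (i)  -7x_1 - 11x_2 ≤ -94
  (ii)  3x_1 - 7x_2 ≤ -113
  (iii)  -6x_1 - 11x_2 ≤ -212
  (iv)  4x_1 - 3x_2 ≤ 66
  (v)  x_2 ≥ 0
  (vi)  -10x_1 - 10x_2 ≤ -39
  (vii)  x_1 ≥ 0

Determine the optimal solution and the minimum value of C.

Vertices and C = -5x_1 + 9x_2:
  (241/75, 438/25) → C = 10621/75
  (801/19, 650/19) → C = 1845/19
  (0, 212/11) → C = 1908/11
The feasible region is unbounded (it extends along (0, 1), (3, 4)), but C strictly increases along every unbounded feasible direction, so there is no improving ray and the minimum is attained at a vertex.

x_1 = 801/19, x_2 = 650/19, minimum C = 1845/19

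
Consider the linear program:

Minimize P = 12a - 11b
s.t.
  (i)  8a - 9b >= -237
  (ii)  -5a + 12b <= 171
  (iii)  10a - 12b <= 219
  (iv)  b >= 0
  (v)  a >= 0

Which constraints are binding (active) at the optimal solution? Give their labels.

(ii) and (v)

Feasible corners and P = 12a - 11b:
  (78, 187/4) → P = 1687/4
  (0, 57/4) → P = -627/4
  (219/10, 0) → P = 1314/5
  (0, 0) → P = 0

The minimum is at (0, 57/4). Substituting into each constraint, equality holds for (ii) and (v); the remaining constraints have slack.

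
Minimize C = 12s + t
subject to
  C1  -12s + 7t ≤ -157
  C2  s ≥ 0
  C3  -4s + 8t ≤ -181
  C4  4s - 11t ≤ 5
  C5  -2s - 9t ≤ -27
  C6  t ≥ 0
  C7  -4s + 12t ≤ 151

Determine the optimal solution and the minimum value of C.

Corner points and C = 12s + t:
  (1951/12, 176/3) → C = 6029/3
  (845/4, 83) → C = 2618
  (1721/4, 156) → C = 5319

s = 1951/12, t = 176/3, minimum C = 6029/3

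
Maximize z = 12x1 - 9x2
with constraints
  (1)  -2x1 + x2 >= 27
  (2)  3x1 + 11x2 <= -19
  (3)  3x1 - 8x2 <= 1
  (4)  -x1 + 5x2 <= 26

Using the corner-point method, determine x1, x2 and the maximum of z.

Feasible corners and z = 12x1 - 9x2:
  (-316/25, 43/25) → z = -4179/25
  (-217/13, -83/13) → z = -1857/13
  (-381/26, 59/26) → z = -5103/26
The feasible region is unbounded (it extends along (-8, -3), (-5, -1)), but z strictly decreases along every unbounded feasible direction, so there is no improving ray and the maximum is attained at a vertex.

x1 = -217/13, x2 = -83/13, maximum z = -1857/13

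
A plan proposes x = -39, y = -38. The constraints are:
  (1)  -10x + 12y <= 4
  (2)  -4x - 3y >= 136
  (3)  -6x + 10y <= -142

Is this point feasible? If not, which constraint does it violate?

feasible

(1): -66 ≤ 4 ✓
(2): 270 ≥ 136 ✓
(3): -146 ≤ -142 ✓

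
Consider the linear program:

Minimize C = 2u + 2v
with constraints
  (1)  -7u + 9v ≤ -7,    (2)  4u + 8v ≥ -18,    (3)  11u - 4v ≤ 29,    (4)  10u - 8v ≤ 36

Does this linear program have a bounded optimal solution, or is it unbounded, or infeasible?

Vertices and C = 2u + 2v:
  (-53/46, -77/46) → C = -130/23
  (233/71, 126/71) → C = 718/71
  (9/7, -81/28) → C = -45/14
  (11/6, -53/24) → C = -3/4
The feasible region has finitely many vertices and no improving ray; the minimum is -130/23 at (-53/46, -77/46).

bounded optimum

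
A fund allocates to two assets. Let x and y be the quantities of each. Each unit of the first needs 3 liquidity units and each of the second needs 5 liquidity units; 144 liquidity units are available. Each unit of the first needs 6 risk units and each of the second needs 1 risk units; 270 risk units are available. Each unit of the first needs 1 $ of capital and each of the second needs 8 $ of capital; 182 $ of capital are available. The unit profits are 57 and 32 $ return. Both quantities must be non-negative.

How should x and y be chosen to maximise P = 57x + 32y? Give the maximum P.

x = 134/3, y = 2, maximum P = 2610

The optimum lies where 3x + 5y = 144 and 6x + y = 270.
Solving simultaneously gives x = 134/3, y = 2.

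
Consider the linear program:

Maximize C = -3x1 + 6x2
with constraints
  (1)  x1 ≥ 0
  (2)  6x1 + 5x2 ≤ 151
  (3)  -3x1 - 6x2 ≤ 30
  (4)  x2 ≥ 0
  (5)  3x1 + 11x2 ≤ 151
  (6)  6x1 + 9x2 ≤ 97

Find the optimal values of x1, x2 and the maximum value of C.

x1 = 0, x2 = 97/9, maximum C = 194/3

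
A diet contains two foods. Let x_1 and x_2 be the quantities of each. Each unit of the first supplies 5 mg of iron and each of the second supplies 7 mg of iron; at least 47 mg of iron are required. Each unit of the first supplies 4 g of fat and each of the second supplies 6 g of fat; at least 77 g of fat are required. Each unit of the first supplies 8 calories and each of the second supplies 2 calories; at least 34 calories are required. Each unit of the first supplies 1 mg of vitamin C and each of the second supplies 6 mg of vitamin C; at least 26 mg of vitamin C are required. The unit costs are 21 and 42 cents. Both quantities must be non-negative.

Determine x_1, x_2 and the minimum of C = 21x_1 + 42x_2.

Vertices and C = 21x_1 + 42x_2:
  (0, 17) → C = 714
  (26, 0) → C = 546
  (5/4, 12) → C = 2121/4
  (17, 3/2) → C = 420
The feasible region is unbounded (it extends along (0, 1), (1, 0)), but C strictly increases along every unbounded feasible direction, so there is no improving ray and the minimum is attained at a vertex.

The binding constraints are 4x_1 + 6x_2 = 77 and x_1 + 6x_2 = 26.
Solving simultaneously gives x_1 = 17, x_2 = 3/2.

x_1 = 17, x_2 = 3/2, minimum C = 420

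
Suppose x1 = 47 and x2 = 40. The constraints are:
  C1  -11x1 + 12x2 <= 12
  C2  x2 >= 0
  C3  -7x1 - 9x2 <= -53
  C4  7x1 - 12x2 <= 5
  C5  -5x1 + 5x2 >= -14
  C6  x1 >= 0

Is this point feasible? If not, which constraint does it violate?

not feasible — violates C5

Constraint C5: -5x1 + 5x2 = -35, which is not ≥ -14. All other constraints are satisfied.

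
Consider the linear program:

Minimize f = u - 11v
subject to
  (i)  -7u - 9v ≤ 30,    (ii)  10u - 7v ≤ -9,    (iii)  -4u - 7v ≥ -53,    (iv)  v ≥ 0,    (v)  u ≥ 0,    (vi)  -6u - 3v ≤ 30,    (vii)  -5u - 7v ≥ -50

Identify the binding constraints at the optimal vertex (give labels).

(v) and (vii)

Feasible corners and f = u - 11v:
  (0, 9/7) → f = -99/7
  (41/15, 109/21) → f = -5708/105
  (0, 50/7) → f = -550/7

The minimum is at (0, 50/7). Substituting into each constraint, equality holds for (v) and (vii); the remaining constraints have slack.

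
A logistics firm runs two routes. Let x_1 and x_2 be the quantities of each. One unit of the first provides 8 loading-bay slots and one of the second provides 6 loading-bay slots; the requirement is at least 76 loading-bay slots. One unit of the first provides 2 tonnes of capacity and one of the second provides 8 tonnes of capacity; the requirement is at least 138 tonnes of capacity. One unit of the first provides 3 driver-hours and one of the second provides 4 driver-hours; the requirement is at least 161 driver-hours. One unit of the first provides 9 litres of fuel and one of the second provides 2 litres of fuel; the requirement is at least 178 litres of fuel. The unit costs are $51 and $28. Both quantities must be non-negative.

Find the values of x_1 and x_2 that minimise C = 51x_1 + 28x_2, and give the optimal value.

Extreme points and C = 51x_1 + 28x_2:
  (0, 89) → C = 2492
  (69, 0) → C = 3519
  (46, 23/4) → C = 2507
  (13, 61/2) → C = 1517
The feasible region is unbounded (it extends along (0, 1), (1, 0)), but C strictly increases along every unbounded feasible direction, so there is no improving ray and the minimum is attained at a vertex.

At the optimal vertex, 3x_1 + 4x_2 = 161 and 9x_1 + 2x_2 = 178.
Solving simultaneously gives x_1 = 13, x_2 = 61/2.

x_1 = 13, x_2 = 61/2, minimum C = 1517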